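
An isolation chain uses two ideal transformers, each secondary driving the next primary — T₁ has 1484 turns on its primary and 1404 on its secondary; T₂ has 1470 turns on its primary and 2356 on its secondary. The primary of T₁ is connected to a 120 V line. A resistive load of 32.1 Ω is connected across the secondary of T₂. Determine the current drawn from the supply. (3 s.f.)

I_supply ≈ 8.60 A

After T₁: V = 120.00 × 1404/1484 = 113.53 V.
After T₂: V = 113.53 × 2356/1470 = 181.96 V.
I_load = 181.96/32.1 = 5.6685 A, so P_out = 181.96 × 5.6685 = 1031.4 W.
All ideal ⇒ P_in = P_out, so I_supply = 1031.4/120 = 8.60 A.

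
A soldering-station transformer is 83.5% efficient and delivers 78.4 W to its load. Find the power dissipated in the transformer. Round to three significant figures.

P_loss ≈ 15.5 W

P_in = P_out/η = 78.4/0.835 = 93.8922 W.
P_loss = P_in − P_out = 93.8922 − 78.4 = 15.5 W.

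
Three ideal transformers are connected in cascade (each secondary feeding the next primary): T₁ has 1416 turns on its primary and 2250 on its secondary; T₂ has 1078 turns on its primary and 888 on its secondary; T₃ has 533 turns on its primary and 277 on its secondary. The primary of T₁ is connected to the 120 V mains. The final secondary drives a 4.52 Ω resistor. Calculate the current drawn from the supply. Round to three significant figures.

After T₁: V = 120.00 × 2250/1416 = 190.68 V.
After T₂: V = 190.68 × 888/1078 = 157.07 V.
After T₃: V = 157.07 × 277/533 = 81.630 V.
I_load = 81.630/4.52 = 18.060 A, so P_out = 81.630 × 18.060 = 1474.2 W.
All ideal ⇒ P_in = P_out, so I_supply = 1474.2/120 = 12.3 A.

I_supply ≈ 12.3 A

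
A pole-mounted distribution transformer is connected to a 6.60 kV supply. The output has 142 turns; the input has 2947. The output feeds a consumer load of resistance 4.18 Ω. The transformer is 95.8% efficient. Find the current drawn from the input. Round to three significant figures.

V_out = 6600 × 142/2947 = 318.02 V.
I_out = V_out/R = 318.02/4.18 = 76.081 A.
P_out = V_out I_out = 318.02 × 76.081 = 24195 W.
P_in = P_out/η = 24195/0.958 = 25256 W.
I_in = P_in/V_in = 25256/6600 = 3.83 A.

I_in ≈ 3.83 A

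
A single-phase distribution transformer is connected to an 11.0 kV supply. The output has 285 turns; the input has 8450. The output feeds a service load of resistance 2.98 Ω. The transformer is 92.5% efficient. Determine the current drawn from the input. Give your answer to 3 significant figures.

V_out = 11000 × 285/8450 = 371.01 V.
I_out = V_out/R = 371.01/2.98 = 124.50 A.
P_out = V_out I_out = 371.01 × 124.50 = 46190 W.
P_in = P_out/η = 46190/0.925 = 49935 W.
I_in = P_in/V_in = 49935/11000 = 4.54 A.

I_in ≈ 4.54 A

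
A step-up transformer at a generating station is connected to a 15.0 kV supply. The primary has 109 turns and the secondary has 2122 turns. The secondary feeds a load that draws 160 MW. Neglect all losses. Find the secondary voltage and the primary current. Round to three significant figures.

V_s ≈ 292000 V, I_p ≈ 10700 A

V_s = V_p × N_s/N_p = 15000 × 2122/109 = 292020 V.
I_s = P/V_s = 1.60×10^8/292020 = 547.91 A.
I_p = I_s × N_s/N_p = 547.91 × 2122/109 = 10700 A.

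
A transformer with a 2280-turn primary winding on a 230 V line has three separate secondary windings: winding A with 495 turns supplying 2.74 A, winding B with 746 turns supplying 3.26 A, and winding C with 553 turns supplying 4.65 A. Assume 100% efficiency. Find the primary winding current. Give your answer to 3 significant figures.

I_p ≈ 2.79 A

V_A = 230 × 495/2280 = 49.934 V; V_B = 230 × 746/2280 = 75.254 V; V_C = 230 × 553/2280 = 55.785 V.
P_out = V_A I_A + V_B I_B + V_C I_C = 49.934×2.74 + 75.254×3.26 + 55.785×4.65 = 136.82 + 245.33 + 259.40 = 641.55 W.
Ideal ⇒ P_in = P_out, so I_p = P_out/V_p = 641.55/230 = 2.79 A.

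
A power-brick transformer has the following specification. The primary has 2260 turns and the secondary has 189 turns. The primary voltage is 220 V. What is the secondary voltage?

V_s/V_p = N_s/N_p, so V_s = 220 × 189/2260 = 18.4 V.

V_s ≈ 18.4 V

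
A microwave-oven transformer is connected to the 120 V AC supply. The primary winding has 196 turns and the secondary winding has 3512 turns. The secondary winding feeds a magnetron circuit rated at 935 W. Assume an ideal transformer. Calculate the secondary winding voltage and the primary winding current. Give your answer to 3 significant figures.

V_s = V_p × N_s/N_p = 120 × 3512/196 = 2150.2 V.
I_s = P/V_s = 935/2150.2 = 0.43484 A.
I_p = I_s × N_s/N_p = 0.43484 × 3512/196 = 7.79 A.

V_s ≈ 2150 V, I_p ≈ 7.79 A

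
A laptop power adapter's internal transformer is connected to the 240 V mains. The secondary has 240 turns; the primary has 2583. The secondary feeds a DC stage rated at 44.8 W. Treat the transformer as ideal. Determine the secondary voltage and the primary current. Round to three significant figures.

V_s ≈ 22.3 V, I_p ≈ 0.187 A

V_s = V_p × N_s/N_p = 240 × 240/2583 = 22.300 V.
I_s = P/V_s = 44.8/22.300 = 2.0090 A.
I_p = I_s × N_s/N_p = 2.0090 × 240/2583 = 0.187 A.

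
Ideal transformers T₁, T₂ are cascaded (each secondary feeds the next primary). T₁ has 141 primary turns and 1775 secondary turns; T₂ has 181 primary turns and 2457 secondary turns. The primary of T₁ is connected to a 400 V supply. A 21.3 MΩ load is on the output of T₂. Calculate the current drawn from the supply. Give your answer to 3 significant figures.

I_supply ≈ 0.548 A

Secondary of T₁: V = 400.00 × 1775/141 = 5035.5 V.
Secondary of T₂: V = 5035.5 × 2457/181 = 68354 V.
I_load = 68354/(2.13×10^7) = 0.0032091 A, so P_out = 68354 × 0.0032091 = 219.36 W.
All ideal ⇒ P_in = P_out, so I_supply = 219.36/400 = 0.548 A.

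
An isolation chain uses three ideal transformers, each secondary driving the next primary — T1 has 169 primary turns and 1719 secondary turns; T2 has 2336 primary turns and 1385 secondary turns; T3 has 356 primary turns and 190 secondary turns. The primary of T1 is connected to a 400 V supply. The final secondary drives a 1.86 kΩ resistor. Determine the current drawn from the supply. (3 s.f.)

Secondary of T1: V = 400.00 × 1719/169 = 4068.6 V.
Secondary of T2: V = 4068.6 × 1385/2336 = 2412.3 V.
Secondary of T3: V = 2412.3 × 190/356 = 1287.4 V.
I_load = 1287.4/1860 = 0.69218 A, so P_out = 1287.4 × 0.69218 = 891.14 W.
All ideal ⇒ P_in = P_out, so I_supply = 891.14/400 = 2.23 A.

I_supply ≈ 2.23 A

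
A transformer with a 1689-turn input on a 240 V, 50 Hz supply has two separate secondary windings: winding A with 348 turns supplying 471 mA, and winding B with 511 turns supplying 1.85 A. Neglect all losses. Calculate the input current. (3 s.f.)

V_A = 240 × 348/1689 = 49.449 V; V_B = 240 × 511/1689 = 72.611 V.
P_out = V_A I_A + V_B I_B = 49.449×0.471 + 72.611×1.85 = 23.291 + 134.33 = 157.62 W.
Ideal ⇒ P_in = P_out, so I_in = P_out/V_in = 157.62/240 = 0.657 A.

I_in ≈ 0.657 A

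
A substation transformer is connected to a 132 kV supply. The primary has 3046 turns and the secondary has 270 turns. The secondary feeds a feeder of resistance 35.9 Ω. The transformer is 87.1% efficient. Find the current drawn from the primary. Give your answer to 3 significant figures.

V_s = 132000 × 270/3046 = 11701 V.
I_s = V_s/R = 11701/35.9 = 325.92 A.
P_out = V_s I_s = 11701 × 325.92 = 3.8135×10^6 W.
P_in = P_out/η = 3.8135×10^6/0.871 = 4.3783×10^6 W.
I_p = P_in/V_p = 4.3783×10^6/132000 = 33.2 A.

I_p ≈ 33.2 A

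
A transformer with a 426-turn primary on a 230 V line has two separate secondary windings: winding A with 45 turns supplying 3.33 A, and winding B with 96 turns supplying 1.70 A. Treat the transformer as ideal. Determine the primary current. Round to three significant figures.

I_p ≈ 0.735 A

V_A = 230 × 45/426 = 24.296 V; V_B = 230 × 96/426 = 51.831 V.
P_out = V_A I_A + V_B I_B = 24.296×3.33 + 51.831×1.70 = 80.905 + 88.113 = 169.02 W.
Ideal ⇒ P_in = P_out, so I_p = P_out/V_p = 169.02/230 = 0.735 A.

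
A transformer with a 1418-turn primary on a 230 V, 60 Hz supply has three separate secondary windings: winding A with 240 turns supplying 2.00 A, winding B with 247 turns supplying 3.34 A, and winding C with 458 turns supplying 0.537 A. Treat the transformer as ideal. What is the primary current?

V_A = 230 × 240/1418 = 38.928 V; V_B = 230 × 247/1418 = 40.063 V; V_C = 230 × 458/1418 = 74.288 V.
P_out = V_A I_A + V_B I_B + V_C I_C = 38.928×2.00 + 40.063×3.34 + 74.288×0.537 = 77.856 + 133.81 + 39.893 = 251.56 W.
Ideal ⇒ P_in = P_out, so I_p = P_out/V_p = 251.56/230 = 1.09 A.

I_p ≈ 1.09 A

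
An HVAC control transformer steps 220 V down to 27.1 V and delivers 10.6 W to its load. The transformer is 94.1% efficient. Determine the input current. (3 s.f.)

P_in = P_out/η = 10.6/0.941 = 11.265 W.
I_in = P_in/V_in = 11.265/220 = 0.0512 A.

I_in ≈ 0.0512 A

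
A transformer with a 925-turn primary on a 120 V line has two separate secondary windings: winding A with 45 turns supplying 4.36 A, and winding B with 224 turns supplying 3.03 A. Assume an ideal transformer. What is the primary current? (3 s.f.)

V_A = 120 × 45/925 = 5.8378 V; V_B = 120 × 224/925 = 29.059 V.
P_out = V_A I_A + V_B I_B = 5.8378×4.36 + 29.059×3.03 = 25.453 + 88.050 = 113.50 W.
Ideal ⇒ P_in = P_out, so I_p = P_out/V_p = 113.50/120 = 0.946 A.

I_p ≈ 0.946 A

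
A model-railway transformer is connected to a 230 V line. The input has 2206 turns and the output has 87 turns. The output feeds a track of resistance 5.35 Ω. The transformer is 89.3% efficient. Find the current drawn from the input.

I_in ≈ 0.0749 A

V_out = 230 × 87/2206 = 9.0707 V.
I_out = V_out/R = 9.0707/5.35 = 1.6955 A.
P_out = V_out I_out = 9.0707 × 1.6955 = 15.379 W.
P_in = P_out/η = 15.379/0.893 = 17.222 W.
I_in = P_in/V_in = 17.222/230 = 0.0749 A.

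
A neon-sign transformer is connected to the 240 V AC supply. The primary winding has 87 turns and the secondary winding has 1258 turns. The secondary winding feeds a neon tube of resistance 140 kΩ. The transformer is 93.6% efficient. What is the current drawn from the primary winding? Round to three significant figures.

I_p ≈ 0.383 A

V_s = 240 × 1258/87 = 3470.3 V.
I_s = V_s/R = 3470.3/140000 = 0.024788 A.
P_out = V_s I_s = 3470.3 × 0.024788 = 86.024 W.
P_in = P_out/η = 86.024/0.936 = 91.905 W.
I_p = P_in/V_p = 91.905/240 = 0.383 A.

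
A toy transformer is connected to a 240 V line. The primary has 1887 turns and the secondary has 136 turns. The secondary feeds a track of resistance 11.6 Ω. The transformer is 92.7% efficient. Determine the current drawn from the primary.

V_s = 240 × 136/1887 = 17.297 V.
I_s = V_s/R = 17.297/11.6 = 1.4911 A.
P_out = V_s I_s = 17.297 × 1.4911 = 25.793 W.
P_in = P_out/η = 25.793/0.927 = 27.824 W.
I_p = P_in/V_p = 27.824/240 = 0.116 A.

I_p ≈ 0.116 A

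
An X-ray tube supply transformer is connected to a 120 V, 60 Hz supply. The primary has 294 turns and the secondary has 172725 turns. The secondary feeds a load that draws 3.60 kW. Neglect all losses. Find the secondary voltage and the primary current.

V_s ≈ 70500 V, I_p ≈ 30.0 A

V_s = V_p × N_s/N_p = 120 × 172725/294 = 70500 V.
I_s = P/V_s = 3600/70500 = 0.051064 A.
I_p = I_s × N_s/N_p = 0.051064 × 172725/294 = 30.0 A.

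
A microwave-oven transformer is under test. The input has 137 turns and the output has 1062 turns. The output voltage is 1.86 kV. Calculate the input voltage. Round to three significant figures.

V_in/V_out = N_in/N_out, so V_in = 1860 × 137/1062 = 240 V.

V_in ≈ 240 V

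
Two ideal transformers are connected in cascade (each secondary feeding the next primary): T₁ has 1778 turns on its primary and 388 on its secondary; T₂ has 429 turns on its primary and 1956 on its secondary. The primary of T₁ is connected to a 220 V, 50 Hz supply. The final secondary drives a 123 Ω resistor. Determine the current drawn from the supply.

Secondary of T₁: V = 220.00 × 388/1778 = 48.009 V.
Secondary of T₂: V = 48.009 × 1956/429 = 218.89 V.
I_load = 218.89/123 = 1.7796 A, so P_out = 218.89 × 1.7796 = 389.55 W.
All ideal ⇒ P_in = P_out, so I_supply = 389.55/220 = 1.77 A.

I_supply ≈ 1.77 A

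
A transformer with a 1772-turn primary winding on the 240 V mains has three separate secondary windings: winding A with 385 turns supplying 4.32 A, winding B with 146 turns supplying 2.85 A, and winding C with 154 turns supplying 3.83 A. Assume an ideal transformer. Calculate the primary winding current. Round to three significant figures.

I_p ≈ 1.51 A

V_A = 240 × 385/1772 = 52.144 V; V_B = 240 × 146/1772 = 19.774 V; V_C = 240 × 154/1772 = 20.858 V.
P_out = V_A I_A + V_B I_B + V_C I_C = 52.144×4.32 + 19.774×2.85 + 20.858×3.83 = 225.26 + 56.357 + 79.885 = 361.51 W.
Ideal ⇒ P_in = P_out, so I_p = P_out/V_p = 361.51/240 = 1.51 A.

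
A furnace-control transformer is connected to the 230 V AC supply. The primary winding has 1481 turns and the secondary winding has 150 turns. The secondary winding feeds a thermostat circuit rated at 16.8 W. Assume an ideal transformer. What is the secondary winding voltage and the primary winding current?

V_s = V_p × N_s/N_p = 230 × 150/1481 = 23.295 V.
I_s = P/V_s = 16.8/23.295 = 0.72118 A.
I_p = I_s × N_s/N_p = 0.72118 × 150/1481 = 0.0730 A.

V_s ≈ 23.3 V, I_p ≈ 0.0730 A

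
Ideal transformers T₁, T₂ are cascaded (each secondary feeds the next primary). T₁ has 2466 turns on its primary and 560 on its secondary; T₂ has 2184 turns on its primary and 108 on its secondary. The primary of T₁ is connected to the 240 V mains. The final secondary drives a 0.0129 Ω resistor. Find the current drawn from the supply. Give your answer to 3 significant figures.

I_supply ≈ 2.35 A

Secondary of T₁: V = 240.00 × 560/2466 = 54.501 V.
Secondary of T₂: V = 54.501 × 108/2184 = 2.6951 V.
I_load = 2.6951/0.0129 = 208.92 A, so P_out = 2.6951 × 208.92 = 563.07 W.
All ideal ⇒ P_in = P_out, so I_supply = 563.07/240 = 2.35 A.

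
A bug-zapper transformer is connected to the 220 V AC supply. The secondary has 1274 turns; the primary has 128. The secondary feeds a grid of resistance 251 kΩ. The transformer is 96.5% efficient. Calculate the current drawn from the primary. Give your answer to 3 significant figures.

V_s = 220 × 1274/128 = 2189.7 V.
I_s = V_s/R = 2189.7/251000 = 0.0087239 A.
P_out = V_s I_s = 2189.7 × 0.0087239 = 19.103 W.
P_in = P_out/η = 19.103/0.965 = 19.795 W.
I_p = P_in/V_p = 19.795/220 = 0.0900 A.

I_p ≈ 0.0900 A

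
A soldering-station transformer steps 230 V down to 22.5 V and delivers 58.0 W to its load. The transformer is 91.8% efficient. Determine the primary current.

I_p ≈ 0.275 A

P_in = P_out/η = 58.0/0.918 = 63.181 W.
I_p = P_in/V_p = 63.181/230 = 0.275 A.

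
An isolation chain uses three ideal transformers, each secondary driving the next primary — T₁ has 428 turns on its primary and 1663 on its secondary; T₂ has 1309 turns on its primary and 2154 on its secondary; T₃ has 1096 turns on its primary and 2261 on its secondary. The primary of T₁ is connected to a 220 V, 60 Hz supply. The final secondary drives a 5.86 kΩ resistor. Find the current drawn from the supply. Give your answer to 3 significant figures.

I_supply ≈ 6.53 A

After T₁: V = 220.00 × 1663/428 = 854.81 V.
After T₂: V = 854.81 × 2154/1309 = 1406.6 V.
After T₃: V = 1406.6 × 2261/1096 = 2901.8 V.
I_load = 2901.8/5860 = 0.49519 A, so P_out = 2901.8 × 0.49519 = 1436.9 W.
All ideal ⇒ P_in = P_out, so I_supply = 1436.9/220 = 6.53 A.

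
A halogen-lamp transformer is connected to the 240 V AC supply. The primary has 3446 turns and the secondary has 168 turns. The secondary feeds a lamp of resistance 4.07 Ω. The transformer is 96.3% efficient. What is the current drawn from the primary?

V_s = 240 × 168/3446 = 11.701 V.
I_s = V_s/R = 11.701/4.07 = 2.8748 A.
P_out = V_s I_s = 11.701 × 2.8748 = 33.637 W.
P_in = P_out/η = 33.637/0.963 = 34.929 W.
I_p = P_in/V_p = 34.929/240 = 0.146 A.

I_p ≈ 0.146 A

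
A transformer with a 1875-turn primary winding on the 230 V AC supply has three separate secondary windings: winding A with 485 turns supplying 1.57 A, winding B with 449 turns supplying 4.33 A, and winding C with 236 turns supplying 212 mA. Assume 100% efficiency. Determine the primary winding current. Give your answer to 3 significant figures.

V_A = 230 × 485/1875 = 59.493 V; V_B = 230 × 449/1875 = 55.077 V; V_C = 230 × 236/1875 = 28.949 V.
P_out = V_A I_A + V_B I_B + V_C I_C = 59.493×1.57 + 55.077×4.33 + 28.949×0.212 = 93.405 + 238.48 + 6.1373 = 338.03 W.
Ideal ⇒ P_in = P_out, so I_p = P_out/V_p = 338.03/230 = 1.47 A.

I_p ≈ 1.47 A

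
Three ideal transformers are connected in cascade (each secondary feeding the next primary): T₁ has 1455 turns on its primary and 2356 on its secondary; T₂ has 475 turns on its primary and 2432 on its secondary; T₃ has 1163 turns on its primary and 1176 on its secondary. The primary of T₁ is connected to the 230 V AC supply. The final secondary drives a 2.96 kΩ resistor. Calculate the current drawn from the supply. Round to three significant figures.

Secondary of T₁: V = 230.00 × 2356/1455 = 372.43 V.
Secondary of T₂: V = 372.43 × 2432/475 = 1906.8 V.
Secondary of T₃: V = 1906.8 × 1176/1163 = 1928.1 V.
I_load = 1928.1/2960 = 0.65140 A, so P_out = 1928.1 × 0.65140 = 1256.0 W.
All ideal ⇒ P_in = P_out, so I_supply = 1256.0/230 = 5.46 A.

I_supply ≈ 5.46 A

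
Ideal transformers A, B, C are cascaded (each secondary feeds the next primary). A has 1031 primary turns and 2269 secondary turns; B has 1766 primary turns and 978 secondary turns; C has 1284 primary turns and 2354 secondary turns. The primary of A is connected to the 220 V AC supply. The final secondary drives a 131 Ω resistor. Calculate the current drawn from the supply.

After A: V = 220.00 × 2269/1031 = 484.17 V.
After B: V = 484.17 × 978/1766 = 268.13 V.
After C: V = 268.13 × 2354/1284 = 491.57 V.
I_load = 491.57/131 = 3.7525 A, so P_out = 491.57 × 3.7525 = 1844.6 W.
All ideal ⇒ P_in = P_out, so I_supply = 1844.6/220 = 8.38 A.

I_supply ≈ 8.38 A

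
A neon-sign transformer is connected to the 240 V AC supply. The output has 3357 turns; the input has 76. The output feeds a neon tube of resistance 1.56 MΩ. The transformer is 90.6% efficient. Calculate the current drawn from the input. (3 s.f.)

V_out = 240 × 3357/76 = 10601 V.
I_out = V_out/R = 10601/(1.56×10^6) = 0.0067955 A.
P_out = V_out I_out = 10601 × 0.0067955 = 72.040 W.
P_in = P_out/η = 72.040/0.906 = 79.514 W.
I_in = P_in/V_in = 79.514/240 = 0.331 A.

I_in ≈ 0.331 A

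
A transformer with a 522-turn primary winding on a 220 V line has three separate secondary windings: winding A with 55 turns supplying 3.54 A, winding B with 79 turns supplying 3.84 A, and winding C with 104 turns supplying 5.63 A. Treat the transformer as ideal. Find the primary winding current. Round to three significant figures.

I_p ≈ 2.08 A

V_A = 220 × 55/522 = 23.180 V; V_B = 220 × 79/522 = 33.295 V; V_C = 220 × 104/522 = 43.831 V.
P_out = V_A I_A + V_B I_B + V_C I_C = 23.180×3.54 + 33.295×3.84 + 43.831×5.63 = 82.057 + 127.85 + 246.77 = 456.68 W.
Ideal ⇒ P_in = P_out, so I_p = P_out/V_p = 456.68/220 = 2.08 A.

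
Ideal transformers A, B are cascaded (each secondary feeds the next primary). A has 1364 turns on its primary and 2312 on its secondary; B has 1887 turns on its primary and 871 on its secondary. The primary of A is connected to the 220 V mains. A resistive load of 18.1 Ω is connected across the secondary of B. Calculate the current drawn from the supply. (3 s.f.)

I_supply ≈ 7.44 A

Secondary of A: V = 220.00 × 2312/1364 = 372.90 V.
Secondary of B: V = 372.90 × 871/1887 = 172.12 V.
I_load = 172.12/18.1 = 9.5096 A, so P_out = 172.12 × 9.5096 = 1636.8 W.
All ideal ⇒ P_in = P_out, so I_supply = 1636.8/220 = 7.44 A.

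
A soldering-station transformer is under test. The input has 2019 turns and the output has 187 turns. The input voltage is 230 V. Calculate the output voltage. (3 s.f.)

V_out ≈ 21.3 V

V_out/V_in = N_out/N_in, so V_out = 230 × 187/2019 = 21.3 V.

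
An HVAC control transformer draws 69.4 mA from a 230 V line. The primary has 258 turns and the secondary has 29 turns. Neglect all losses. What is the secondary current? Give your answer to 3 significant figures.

I_s ≈ 0.617 A

I_s/I_p = N_p/N_s, so I_s = 0.0694 × 258/29 = 0.617 A.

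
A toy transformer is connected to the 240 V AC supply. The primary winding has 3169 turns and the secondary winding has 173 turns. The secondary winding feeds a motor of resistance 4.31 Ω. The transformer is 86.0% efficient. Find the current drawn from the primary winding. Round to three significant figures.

V_s = 240 × 173/3169 = 13.102 V.
I_s = V_s/R = 13.102/4.31 = 3.0399 A.
P_out = V_s I_s = 13.102 × 3.0399 = 39.828 W.
P_in = P_out/η = 39.828/0.860 = 46.312 W.
I_p = P_in/V_p = 46.312/240 = 0.193 A.

I_p ≈ 0.193 A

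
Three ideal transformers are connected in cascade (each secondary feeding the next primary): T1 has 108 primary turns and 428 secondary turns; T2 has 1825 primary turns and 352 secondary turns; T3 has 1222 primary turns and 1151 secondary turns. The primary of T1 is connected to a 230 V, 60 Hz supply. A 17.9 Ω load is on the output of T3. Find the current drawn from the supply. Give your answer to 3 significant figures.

I_supply ≈ 6.66 A

After T1: V = 230.00 × 428/108 = 911.48 V.
After T2: V = 911.48 × 352/1825 = 175.80 V.
After T3: V = 175.80 × 1151/1222 = 165.59 V.
I_load = 165.59/17.9 = 9.2508 A, so P_out = 165.59 × 9.2508 = 1531.8 W.
All ideal ⇒ P_in = P_out, so I_supply = 1531.8/230 = 6.66 A.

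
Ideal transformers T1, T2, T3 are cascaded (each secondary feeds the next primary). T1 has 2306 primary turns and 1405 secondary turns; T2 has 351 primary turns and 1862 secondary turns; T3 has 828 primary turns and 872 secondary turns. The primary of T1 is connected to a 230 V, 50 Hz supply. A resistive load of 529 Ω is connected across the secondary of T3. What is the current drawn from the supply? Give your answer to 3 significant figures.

I_supply ≈ 5.04 A

Secondary of T1: V = 230.00 × 1405/2306 = 140.13 V.
Secondary of T2: V = 140.13 × 1862/351 = 743.39 V.
Secondary of T3: V = 743.39 × 872/828 = 782.90 V.
I_load = 782.90/529 = 1.4800 A, so P_out = 782.90 × 1.4800 = 1158.6 W.
All ideal ⇒ P_in = P_out, so I_supply = 1158.6/230 = 5.04 A.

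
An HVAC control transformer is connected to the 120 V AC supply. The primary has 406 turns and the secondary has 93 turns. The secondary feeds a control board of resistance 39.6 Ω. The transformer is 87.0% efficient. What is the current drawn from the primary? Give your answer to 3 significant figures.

I_p ≈ 0.183 A

V_s = 120 × 93/406 = 27.488 V.
I_s = V_s/R = 27.488/39.6 = 0.69413 A.
P_out = V_s I_s = 27.488 × 0.69413 = 19.080 W.
P_in = P_out/η = 19.080/0.870 = 21.931 W.
I_p = P_in/V_p = 21.931/120 = 0.183 A.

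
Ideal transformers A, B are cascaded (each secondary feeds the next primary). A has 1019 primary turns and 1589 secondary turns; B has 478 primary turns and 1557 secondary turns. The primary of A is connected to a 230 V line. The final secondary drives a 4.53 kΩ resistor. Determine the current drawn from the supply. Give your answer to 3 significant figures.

Secondary of A: V = 230.00 × 1589/1019 = 358.66 V.
Secondary of B: V = 358.66 × 1557/478 = 1168.3 V.
I_load = 1168.3/4530 = 0.25789 A, so P_out = 1168.3 × 0.25789 = 301.29 W.
All ideal ⇒ P_in = P_out, so I_supply = 301.29/230 = 1.31 A.

I_supply ≈ 1.31 A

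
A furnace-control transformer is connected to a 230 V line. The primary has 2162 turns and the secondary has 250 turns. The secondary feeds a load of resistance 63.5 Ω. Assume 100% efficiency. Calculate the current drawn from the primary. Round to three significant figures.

V_s = V_p × N_s/N_p = 230 × 250/2162 = 26.596 V.
I_s = V_s/R = 26.596/63.5 = 0.41883 A.
For an ideal transformer I_p N_p = I_s N_s, so I_p = 0.41883 × 250/2162 = 0.0484 A.

I_p ≈ 0.0484 A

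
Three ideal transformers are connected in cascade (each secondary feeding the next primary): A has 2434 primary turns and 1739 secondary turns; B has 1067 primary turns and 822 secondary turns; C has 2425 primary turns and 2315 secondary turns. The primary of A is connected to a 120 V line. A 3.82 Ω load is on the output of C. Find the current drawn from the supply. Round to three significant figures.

Secondary of A: V = 120.00 × 1739/2434 = 85.735 V.
Secondary of B: V = 85.735 × 822/1067 = 66.049 V.
Secondary of C: V = 66.049 × 2315/2425 = 63.053 V.
I_load = 63.053/3.82 = 16.506 A, so P_out = 63.053 × 16.506 = 1040.8 W.
All ideal ⇒ P_in = P_out, so I_supply = 1040.8/120 = 8.67 A.

I_supply ≈ 8.67 A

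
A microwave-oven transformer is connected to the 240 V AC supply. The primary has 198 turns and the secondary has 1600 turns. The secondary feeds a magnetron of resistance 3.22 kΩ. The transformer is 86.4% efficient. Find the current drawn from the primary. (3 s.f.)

V_s = 240 × 1600/198 = 1939.4 V.
I_s = V_s/R = 1939.4/3220 = 0.60230 A.
P_out = V_s I_s = 1939.4 × 0.60230 = 1168.1 W.
P_in = P_out/η = 1168.1/0.864 = 1352.0 W.
I_p = P_in/V_p = 1352.0/240 = 5.63 A.

I_p ≈ 5.63 A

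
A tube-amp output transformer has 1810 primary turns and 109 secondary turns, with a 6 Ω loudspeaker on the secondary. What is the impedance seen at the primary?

Z_p ≈ 1650 Ω

Z_p = (N_p/N_s)² × Z_s = (1810/109)² × 6 = 1650 Ω.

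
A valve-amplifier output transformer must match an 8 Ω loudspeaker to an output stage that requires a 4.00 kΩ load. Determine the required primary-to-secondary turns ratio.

Z_p/Z_s = (N_p/N_s)², so N_p/N_s = √(4000/8) = √500 = 22.4.

N_p/N_s ≈ 22.4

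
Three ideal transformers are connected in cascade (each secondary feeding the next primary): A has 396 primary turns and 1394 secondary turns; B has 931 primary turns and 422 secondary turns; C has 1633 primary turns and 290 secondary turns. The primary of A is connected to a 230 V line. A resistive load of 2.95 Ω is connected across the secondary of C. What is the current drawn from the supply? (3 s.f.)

After A: V = 230.00 × 1394/396 = 809.65 V.
After B: V = 809.65 × 422/931 = 366.99 V.
After C: V = 366.99 × 290/1633 = 65.173 V.
I_load = 65.173/2.95 = 22.093 A, so P_out = 65.173 × 22.093 = 1439.9 W.
All ideal ⇒ P_in = P_out, so I_supply = 1439.9/230 = 6.26 A.

I_supply ≈ 6.26 A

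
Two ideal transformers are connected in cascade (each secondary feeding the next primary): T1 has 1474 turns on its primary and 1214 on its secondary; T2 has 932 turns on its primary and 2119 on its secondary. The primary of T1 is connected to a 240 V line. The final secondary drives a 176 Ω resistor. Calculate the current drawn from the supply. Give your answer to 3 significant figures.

I_supply ≈ 4.78 A

Secondary of T1: V = 240.00 × 1214/1474 = 197.67 V.
Secondary of T2: V = 197.67 × 2119/932 = 449.41 V.
I_load = 449.41/176 = 2.5535 A, so P_out = 449.41 × 2.5535 = 1147.6 W.
All ideal ⇒ P_in = P_out, so I_supply = 1147.6/240 = 4.78 A.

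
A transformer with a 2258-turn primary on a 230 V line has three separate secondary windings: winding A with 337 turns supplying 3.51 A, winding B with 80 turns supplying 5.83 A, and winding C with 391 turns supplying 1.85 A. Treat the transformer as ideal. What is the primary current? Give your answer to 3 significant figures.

V_A = 230 × 337/2258 = 34.327 V; V_B = 230 × 80/2258 = 8.1488 V; V_C = 230 × 391/2258 = 39.827 V.
P_out = V_A I_A + V_B I_B + V_C I_C = 34.327×3.51 + 8.1488×5.83 + 39.827×1.85 = 120.49 + 47.508 + 73.680 = 241.68 W.
Ideal ⇒ P_in = P_out, so I_p = P_out/V_p = 241.68/230 = 1.05 A.

I_p ≈ 1.05 A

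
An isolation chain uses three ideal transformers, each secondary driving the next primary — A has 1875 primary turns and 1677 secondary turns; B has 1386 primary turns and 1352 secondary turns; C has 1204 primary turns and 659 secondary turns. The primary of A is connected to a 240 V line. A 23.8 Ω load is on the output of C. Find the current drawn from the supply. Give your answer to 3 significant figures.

After A: V = 240.00 × 1677/1875 = 214.66 V.
After B: V = 214.66 × 1352/1386 = 209.39 V.
After C: V = 209.39 × 659/1204 = 114.61 V.
I_load = 114.61/23.8 = 4.8155 A, so P_out = 114.61 × 4.8155 = 551.89 W.
All ideal ⇒ P_in = P_out, so I_supply = 551.89/240 = 2.30 A.

I_supply ≈ 2.30 A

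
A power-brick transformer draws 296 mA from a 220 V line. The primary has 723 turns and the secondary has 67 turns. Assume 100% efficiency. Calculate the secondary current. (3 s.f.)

I_s ≈ 3.19 A

I_s/I_p = N_p/N_s, so I_s = 0.296 × 723/67 = 3.19 A.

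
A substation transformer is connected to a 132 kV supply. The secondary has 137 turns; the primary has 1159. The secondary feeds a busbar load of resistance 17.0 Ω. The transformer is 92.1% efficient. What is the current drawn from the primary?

V_s = 132000 × 137/1159 = 15603 V.
I_s = V_s/R = 15603/17.0 = 917.83 A.
P_out = V_s I_s = 15603 × 917.83 = 1.4321×10^7 W.
P_in = P_out/η = 1.4321×10^7/0.921 = 1.5549×10^7 W.
I_p = P_in/V_p = 1.5549×10^7/132000 = 118 A.

I_p ≈ 118 A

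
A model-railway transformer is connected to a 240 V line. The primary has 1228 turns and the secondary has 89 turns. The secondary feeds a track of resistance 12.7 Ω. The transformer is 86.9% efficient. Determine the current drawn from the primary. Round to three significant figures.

I_p ≈ 0.114 A

V_s = 240 × 89/1228 = 17.394 V.
I_s = V_s/R = 17.394/12.7 = 1.3696 A.
P_out = V_s I_s = 17.394 × 1.3696 = 23.823 W.
P_in = P_out/η = 23.823/0.869 = 27.415 W.
I_p = P_in/V_p = 27.415/240 = 0.114 A.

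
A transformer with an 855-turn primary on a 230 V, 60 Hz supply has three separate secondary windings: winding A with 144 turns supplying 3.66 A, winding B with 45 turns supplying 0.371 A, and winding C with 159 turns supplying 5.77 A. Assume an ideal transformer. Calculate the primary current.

I_p ≈ 1.71 A

V_A = 230 × 144/855 = 38.737 V; V_B = 230 × 45/855 = 12.105 V; V_C = 230 × 159/855 = 42.772 V.
P_out = V_A I_A + V_B I_B + V_C I_C = 38.737×3.66 + 12.105×0.371 + 42.772×5.77 = 141.78 + 4.4911 + 246.79 = 393.06 W.
Ideal ⇒ P_in = P_out, so I_p = P_out/V_p = 393.06/230 = 1.71 A.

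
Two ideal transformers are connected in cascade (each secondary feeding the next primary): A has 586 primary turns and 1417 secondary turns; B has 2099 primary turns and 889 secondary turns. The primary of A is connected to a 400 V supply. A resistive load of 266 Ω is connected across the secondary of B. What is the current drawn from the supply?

Secondary of A: V = 400.00 × 1417/586 = 967.24 V.
Secondary of B: V = 967.24 × 889/2099 = 409.66 V.
I_load = 409.66/266 = 1.5401 A, so P_out = 409.66 × 1.5401 = 630.90 W.
All ideal ⇒ P_in = P_out, so I_supply = 630.90/400 = 1.58 A.

I_supply ≈ 1.58 A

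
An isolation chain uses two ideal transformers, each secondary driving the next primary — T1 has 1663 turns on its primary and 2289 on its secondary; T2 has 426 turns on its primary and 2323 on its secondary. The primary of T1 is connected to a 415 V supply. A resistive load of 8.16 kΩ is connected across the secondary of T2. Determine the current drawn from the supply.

I_supply ≈ 2.87 A

After T1: V = 415.00 × 2289/1663 = 571.22 V.
After T2: V = 571.22 × 2323/426 = 3114.9 V.
I_load = 3114.9/8160 = 0.38173 A, so P_out = 3114.9 × 0.38173 = 1189.0 W.
All ideal ⇒ P_in = P_out, so I_supply = 1189.0/415 = 2.87 A.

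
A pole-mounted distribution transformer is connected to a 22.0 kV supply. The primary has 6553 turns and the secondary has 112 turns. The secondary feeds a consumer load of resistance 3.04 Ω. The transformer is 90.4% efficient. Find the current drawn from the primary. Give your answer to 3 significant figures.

I_p ≈ 2.34 A

V_s = 22000 × 112/6553 = 376.01 V.
I_s = V_s/R = 376.01/3.04 = 123.69 A.
P_out = V_s I_s = 376.01 × 123.69 = 46508 W.
P_in = P_out/η = 46508/0.904 = 51447 W.
I_p = P_in/V_p = 51447/22000 = 2.34 A.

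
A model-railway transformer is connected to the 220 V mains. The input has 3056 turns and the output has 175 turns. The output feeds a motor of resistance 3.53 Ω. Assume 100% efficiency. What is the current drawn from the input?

V_out = V_in × N_out/N_in = 220 × 175/3056 = 12.598 V.
I_out = V_out/R = 12.598/3.53 = 3.5689 A.
For an ideal transformer I_in N_in = I_out N_out, so I_in = 3.5689 × 175/3056 = 0.204 A.

I_in ≈ 0.204 A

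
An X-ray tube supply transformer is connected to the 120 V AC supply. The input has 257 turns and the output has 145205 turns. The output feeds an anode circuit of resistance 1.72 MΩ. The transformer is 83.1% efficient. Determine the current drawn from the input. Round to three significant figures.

I_in ≈ 26.8 A

V_out = 120 × 145205/257 = 67800 V.
I_out = V_out/R = 67800/(1.72×10^6) = 0.039419 A.
P_out = V_out I_out = 67800 × 0.039419 = 2672.6 W.
P_in = P_out/η = 2672.6/0.831 = 3216.1 W.
I_in = P_in/V_in = 3216.1/120 = 26.8 A.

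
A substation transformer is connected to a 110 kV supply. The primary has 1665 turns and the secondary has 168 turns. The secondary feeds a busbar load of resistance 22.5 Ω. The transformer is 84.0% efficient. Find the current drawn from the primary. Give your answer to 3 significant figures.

V_s = 110000 × 168/1665 = 11099 V.
I_s = V_s/R = 11099/22.5 = 493.29 A.
P_out = V_s I_s = 11099 × 493.29 = 5.4751×10^6 W.
P_in = P_out/η = 5.4751×10^6/0.840 = 6.5180×10^6 W.
I_p = P_in/V_p = 6.5180×10^6/110000 = 59.3 A.

I_p ≈ 59.3 A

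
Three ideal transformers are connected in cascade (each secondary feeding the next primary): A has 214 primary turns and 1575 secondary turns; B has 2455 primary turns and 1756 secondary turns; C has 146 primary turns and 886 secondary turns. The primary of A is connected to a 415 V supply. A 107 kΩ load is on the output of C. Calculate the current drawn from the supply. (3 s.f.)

Secondary of A: V = 415.00 × 1575/214 = 3054.3 V.
Secondary of B: V = 3054.3 × 1756/2455 = 2184.7 V.
Secondary of C: V = 2184.7 × 886/146 = 13258 V.
I_load = 13258/107000 = 0.12390 A, so P_out = 13258 × 0.12390 = 1642.7 W.
All ideal ⇒ P_in = P_out, so I_supply = 1642.7/415 = 3.96 A.

I_supply ≈ 3.96 A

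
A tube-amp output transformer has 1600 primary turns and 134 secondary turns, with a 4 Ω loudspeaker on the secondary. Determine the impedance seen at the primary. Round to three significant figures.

Z_p = (N_p/N_s)² × Z_s = (1600/134)² × 4 = 570 Ω.

Z_p ≈ 570 Ω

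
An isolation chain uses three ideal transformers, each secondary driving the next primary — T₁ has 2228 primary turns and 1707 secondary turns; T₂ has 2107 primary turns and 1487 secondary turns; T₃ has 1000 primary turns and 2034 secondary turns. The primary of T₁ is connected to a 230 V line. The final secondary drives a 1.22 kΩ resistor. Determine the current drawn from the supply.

I_supply ≈ 0.228 A

After T₁: V = 230.00 × 1707/2228 = 176.22 V.
After T₂: V = 176.22 × 1487/2107 = 124.36 V.
After T₃: V = 124.36 × 2034/1000 = 252.96 V.
I_load = 252.96/1220 = 0.20734 A, so P_out = 252.96 × 0.20734 = 52.448 W.
All ideal ⇒ P_in = P_out, so I_supply = 52.448/230 = 0.228 A.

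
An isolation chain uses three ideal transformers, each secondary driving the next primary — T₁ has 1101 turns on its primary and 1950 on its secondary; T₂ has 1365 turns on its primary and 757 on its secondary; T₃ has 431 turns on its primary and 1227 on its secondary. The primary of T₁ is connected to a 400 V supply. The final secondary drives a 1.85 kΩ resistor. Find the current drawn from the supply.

Secondary of T₁: V = 400.00 × 1950/1101 = 708.45 V.
Secondary of T₂: V = 708.45 × 757/1365 = 392.89 V.
Secondary of T₃: V = 392.89 × 1227/431 = 1118.5 V.
I_load = 1118.5/1850 = 0.60460 A, so P_out = 1118.5 × 0.60460 = 676.24 W.
All ideal ⇒ P_in = P_out, so I_supply = 676.24/400 = 1.69 A.

I_supply ≈ 1.69 A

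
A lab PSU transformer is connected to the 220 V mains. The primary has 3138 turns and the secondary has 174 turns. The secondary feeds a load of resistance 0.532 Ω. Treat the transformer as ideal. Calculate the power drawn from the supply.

P ≈ 280 W

V_s = V_p × N_s/N_p = 220 × 174/3138 = 12.199 V.
I_s = V_s/R = 12.199/0.532 = 22.930 A.
I_p = I_s × N_s/N_p = 22.930 × 174/3138 = 1.2715 A.
P = V_p I_p = 220 × 1.2715 = 280 W.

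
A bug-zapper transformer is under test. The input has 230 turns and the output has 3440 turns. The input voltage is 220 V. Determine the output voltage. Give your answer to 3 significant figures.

V_out ≈ 3290 V

V_out/V_in = N_out/N_in, so V_out = 220 × 3440/230 = 3290 V.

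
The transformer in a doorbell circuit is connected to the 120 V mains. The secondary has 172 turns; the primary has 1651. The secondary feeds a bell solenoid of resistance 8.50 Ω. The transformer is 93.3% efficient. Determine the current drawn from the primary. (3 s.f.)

I_p ≈ 0.164 A

V_s = 120 × 172/1651 = 12.502 V.
I_s = V_s/R = 12.502/8.50 = 1.4708 A.
P_out = V_s I_s = 12.502 × 1.4708 = 18.387 W.
P_in = P_out/η = 18.387/0.933 = 19.707 W.
I_p = P_in/V_p = 19.707/120 = 0.164 A.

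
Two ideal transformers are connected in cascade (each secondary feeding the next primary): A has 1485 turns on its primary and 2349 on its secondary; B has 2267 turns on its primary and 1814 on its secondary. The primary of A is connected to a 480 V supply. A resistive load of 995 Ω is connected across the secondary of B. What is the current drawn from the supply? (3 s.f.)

I_supply ≈ 0.773 A

After A: V = 480.00 × 2349/1485 = 759.27 V.
After B: V = 759.27 × 1814/2267 = 607.55 V.
I_load = 607.55/995 = 0.61061 A, so P_out = 607.55 × 0.61061 = 370.97 W.
All ideal ⇒ P_in = P_out, so I_supply = 370.97/480 = 0.773 A.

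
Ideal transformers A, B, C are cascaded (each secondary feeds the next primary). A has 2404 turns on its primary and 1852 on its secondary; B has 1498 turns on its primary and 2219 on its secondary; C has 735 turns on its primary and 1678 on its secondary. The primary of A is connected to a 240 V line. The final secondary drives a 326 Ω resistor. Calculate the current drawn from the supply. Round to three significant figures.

After A: V = 240.00 × 1852/2404 = 184.89 V.
After B: V = 184.89 × 2219/1498 = 273.88 V.
After C: V = 273.88 × 1678/735 = 625.27 V.
I_load = 625.27/326 = 1.9180 A, so P_out = 625.27 × 1.9180 = 1199.3 W.
All ideal ⇒ P_in = P_out, so I_supply = 1199.3/240 = 5.00 A.

I_supply ≈ 5.00 A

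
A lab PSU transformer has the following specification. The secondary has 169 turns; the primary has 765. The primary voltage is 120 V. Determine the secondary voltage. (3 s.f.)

V_s ≈ 26.5 V

V_s/V_p = N_s/N_p, so V_s = 120 × 169/765 = 26.5 V.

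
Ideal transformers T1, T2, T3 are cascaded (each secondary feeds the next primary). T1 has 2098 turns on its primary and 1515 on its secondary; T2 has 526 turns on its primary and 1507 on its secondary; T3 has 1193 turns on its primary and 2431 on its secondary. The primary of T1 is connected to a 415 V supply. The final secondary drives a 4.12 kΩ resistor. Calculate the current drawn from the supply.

I_supply ≈ 1.79 A

After T1: V = 415.00 × 1515/2098 = 299.68 V.
After T2: V = 299.68 × 1507/526 = 858.58 V.
After T3: V = 858.58 × 2431/1193 = 1749.6 V.
I_load = 1749.6/4120 = 0.42465 A, so P_out = 1749.6 × 0.42465 = 742.95 W.
All ideal ⇒ P_in = P_out, so I_supply = 742.95/415 = 1.79 A.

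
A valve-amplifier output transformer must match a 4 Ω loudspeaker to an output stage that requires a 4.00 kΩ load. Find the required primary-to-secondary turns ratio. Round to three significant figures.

N_p/N_s ≈ 31.6

Z_p/Z_s = (N_p/N_s)², so N_p/N_s = √(4000/4) = √1000 = 31.6.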